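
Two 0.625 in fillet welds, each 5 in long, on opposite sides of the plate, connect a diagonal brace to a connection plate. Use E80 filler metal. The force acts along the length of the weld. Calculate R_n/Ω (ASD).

R_n/Ω ≈ 106 kips

E80XX → F_EXX = 80 ksi.
Effective throat t_e = 0.707 × 0.625 = 0.4419 in.
Total length L = 10 in; A_we = 0.4419 × 10 = 4.419 in².
F_nw = 0.6 F_EXX = 0.6 × 80 = 48 ksi.
R_n = 48 × 4.419 = 212.1 kips; R_n/Ω = 212.1/2.0 = 106 kips.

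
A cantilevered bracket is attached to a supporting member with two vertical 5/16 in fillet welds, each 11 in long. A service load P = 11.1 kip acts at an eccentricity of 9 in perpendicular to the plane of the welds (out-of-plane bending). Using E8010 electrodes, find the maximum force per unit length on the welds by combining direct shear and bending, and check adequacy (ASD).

f_max ≈ 2.53 kip/in; adequate

E80XX → F_EXX = 80 ksi.
L_w = 2 × 11 = 22 in; section modulus (unit throat) S = 2 × L²/6 = 40.33 in².
Direct shear f_v = P/L_w = 11.1/22 = 0.5045 kip/in.
Moment M = P × e = 11.1 × 9 = 99.9 kip·in; bending f_b = M/S = 2.477 kip/in.
f_max = √(f_v² + f_b²) = √(0.5045² + 2.477²) = 2.528 kip/in.
r_n/Ω = (1/2.0) × 0.6 × 80 × (0.707 × 0.3125) = 5.302 kip/in → adequate.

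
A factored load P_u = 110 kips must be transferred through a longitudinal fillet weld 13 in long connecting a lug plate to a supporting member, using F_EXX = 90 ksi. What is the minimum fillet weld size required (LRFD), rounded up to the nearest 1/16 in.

Total weld length L = 13 in.
Required throat t_e = P_u / (φ × 0.6 F_EXX × L) = 110 / (0.75 × 0.6 × 90 × 13) = 0.2089 in.
Required leg w = t_e / 0.707 = 0.2955 in → use 5/16 in.

w = 5/16 in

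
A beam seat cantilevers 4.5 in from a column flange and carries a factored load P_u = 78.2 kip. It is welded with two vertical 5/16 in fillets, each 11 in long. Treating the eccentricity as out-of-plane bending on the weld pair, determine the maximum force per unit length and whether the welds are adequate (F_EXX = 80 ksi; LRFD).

f_max ≈ 9.42 kip/in; NOT adequate

L_w = 2 × 11 = 22 in; section modulus (unit throat) S = 2 × L²/6 = 40.33 in².
Direct shear f_v = P/L_w = 78.2/22 = 3.555 kip/in.
Moment M = P × e = 78.2 × 4.5 = 351.9 kip·in; bending f_b = M/S = 8.725 kip/in.
f_max = √(f_v² + f_b²) = √(3.555² + 8.725²) = 9.421 kip/in.
φr_n = 0.75 × 0.6 × 80 × (0.707 × 0.3125) = 7.954 kip/in → NOT adequate.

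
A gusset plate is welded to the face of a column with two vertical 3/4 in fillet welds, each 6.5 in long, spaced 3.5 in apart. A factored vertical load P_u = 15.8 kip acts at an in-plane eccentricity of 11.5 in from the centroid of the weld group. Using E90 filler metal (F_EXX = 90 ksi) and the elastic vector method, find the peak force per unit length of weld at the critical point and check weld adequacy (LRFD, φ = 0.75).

f_max ≈ 8.48 kip/in; adequate

Total weld length L_w = 13 in. Treat welds as unit-width lines.
Polar moment about centroid: J = 2[d³/12 + d(b/2)²] = 2[6.5³/12 + 6.5×1.75²] = 85.58 in³.
Direct shear f_v = P/L_w = 15.8 / 13 = 1.215 kip/in (vertical).
Torsion M = P·e = 15.8 × 11.5 = 181.7 kip·in.
Critical point at (x, y) = (1.75, 3.25) from centroid. f_tx = M·y/J = 6.9 kip/in; f_ty = M·x/J = 3.715 kip/in.
Resultant f_max = √[f_tx² + (f_v + f_ty)²] = √[6.9² + (1.215 + 3.715)²] = 8.481 kip/in.
Capacity per unit length: φr_n = 0.75 × 0.6 × 90 × (0.707 × 0.75) = 21.48 kip/in.
8.481 ≤ 21.48 → adequate.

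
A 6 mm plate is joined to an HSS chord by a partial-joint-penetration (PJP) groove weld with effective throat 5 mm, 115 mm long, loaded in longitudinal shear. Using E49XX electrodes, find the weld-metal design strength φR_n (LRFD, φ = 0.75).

φR_n ≈ 127 kN

E49XX → F_EXX = 490 MPa.
Effective throat (given) t_e = 5 mm.
A_we = 5 × 115 = 575 mm².
F_nw = 0.6 F_EXX = 294 MPa.
φR_n = 0.75 × 294 × 575 × 10⁻³ = 126.8 kN.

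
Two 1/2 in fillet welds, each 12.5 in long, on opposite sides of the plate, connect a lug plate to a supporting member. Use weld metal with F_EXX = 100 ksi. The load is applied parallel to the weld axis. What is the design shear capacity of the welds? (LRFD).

Effective throat t_e = 0.707 × 0.5 = 0.3535 in.
Total length L = 25 in; A_we = 0.3535 × 25 = 8.838 in².
F_nw = 0.6 F_EXX = 0.6 × 100 = 60 ksi.
φR_n = 0.75 × 60 × 8.838 = 397.7 kip.

φR_n ≈ 398 kip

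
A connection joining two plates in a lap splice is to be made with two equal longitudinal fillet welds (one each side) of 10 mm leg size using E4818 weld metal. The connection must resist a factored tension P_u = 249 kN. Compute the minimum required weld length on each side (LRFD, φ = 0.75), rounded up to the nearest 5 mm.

E48XX → F_EXX = 480 MPa.
Throat t_e = 0.707 × 10 = 7.07 mm.
φr_n = 0.75 × 0.6 × 480 × 7.07 × 10⁻³ = 1.527 kN/mm.
L_req = P_u / φr_n = 249 / 1.527 = 163.1 mm total.
Per side: 163.1 / 2 = 81.53 mm.
Round up → use L = 85 mm on each side.

L = 85 mm on each side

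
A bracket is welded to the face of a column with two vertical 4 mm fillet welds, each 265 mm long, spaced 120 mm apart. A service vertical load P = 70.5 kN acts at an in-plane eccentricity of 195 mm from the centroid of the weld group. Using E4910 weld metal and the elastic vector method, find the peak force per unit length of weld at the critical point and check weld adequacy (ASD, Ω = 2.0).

f_max ≈ 470 N/mm; NOT adequate

E49XX → F_EXX = 490 MPa.
Total weld length L_w = 530 mm. Treat welds as unit-width lines.
Polar moment about centroid: J = 2[d³/12 + d(b/2)²] = 2[265³/12 + 265×60²] = 5010000 mm³.
Direct shear f_v = P/L_w = 70.5×10³ / 530 = 133 N/mm (vertical).
Torsion M = P·e = 70.5×10³ × 195 = 13748000 N·mm.
Critical point at (x, y) = (60, 132.5) from centroid. f_tx = M·y/J = 363.6 N/mm; f_ty = M·x/J = 164.7 N/mm.
Resultant f_max = √[f_tx² + (f_v + f_ty)²] = √[363.6² + (133 + 164.7)²] = 469.9 N/mm.
Capacity per unit length: r_n/Ω = (1/2.0) × 0.6 × 490 × (0.707 × 4) = 415.7 N/mm.
469.9 > 415.7 → NOT adequate.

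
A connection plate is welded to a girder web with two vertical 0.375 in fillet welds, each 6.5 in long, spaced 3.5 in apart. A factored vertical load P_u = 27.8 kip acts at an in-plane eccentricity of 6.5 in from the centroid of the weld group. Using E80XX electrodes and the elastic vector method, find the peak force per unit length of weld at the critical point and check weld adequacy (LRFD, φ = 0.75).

f_max ≈ 9.01 kip/in; adequate

E80XX → F_EXX = 80 ksi.
Total weld length L_w = 13 in. Treat welds as unit-width lines.
Polar moment about centroid: J = 2[d³/12 + d(b/2)²] = 2[6.5³/12 + 6.5×1.75²] = 85.58 in³.
Direct shear f_v = P/L_w = 27.8 / 13 = 2.138 kip/in (vertical).
Torsion M = P·e = 27.8 × 6.5 = 180.7 kip·in.
Critical point at (x, y) = (1.75, 3.25) from centroid. f_tx = M·y/J = 6.862 kip/in; f_ty = M·x/J = 3.695 kip/in.
Resultant f_max = √[f_tx² + (f_v + f_ty)²] = √[6.862² + (2.138 + 3.695)²] = 9.006 kip/in.
Capacity per unit length: φr_n = 0.75 × 0.6 × 80 × (0.707 × 0.375) = 9.544 kip/in.
9.006 ≤ 9.544 → adequate.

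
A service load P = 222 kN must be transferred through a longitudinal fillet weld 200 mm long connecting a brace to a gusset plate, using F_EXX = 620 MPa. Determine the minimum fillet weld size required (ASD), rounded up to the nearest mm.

Total weld length L = 200 mm.
Required throat t_e = P × Ω / (0.6 F_EXX × L) = 222 × 2.0 / (0.6 × 620 × 200 × 10⁻³) = 5.968 mm.
Required leg w = t_e / 0.707 = 8.441 mm → use 9 mm.

w = 9 mm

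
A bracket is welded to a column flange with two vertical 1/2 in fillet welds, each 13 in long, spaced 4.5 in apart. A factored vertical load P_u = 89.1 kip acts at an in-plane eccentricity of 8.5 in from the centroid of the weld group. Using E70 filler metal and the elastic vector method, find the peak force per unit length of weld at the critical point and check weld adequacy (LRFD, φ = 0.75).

f_max ≈ 12 kip/in; NOT adequate

E70XX → F_EXX = 70 ksi.
Total weld length L_w = 26 in. Treat welds as unit-width lines.
Polar moment about centroid: J = 2[d³/12 + d(b/2)²] = 2[13³/12 + 13×2.25²] = 497.8 in³.
Direct shear f_v = P/L_w = 89.1 / 26 = 3.427 kip/in (vertical).
Torsion M = P·e = 89.1 × 8.5 = 757.35 kip·in.
Critical point at (x, y) = (2.25, 6.5) from centroid. f_tx = M·y/J = 9.889 kip/in; f_ty = M·x/J = 3.423 kip/in.
Resultant f_max = √[f_tx² + (f_v + f_ty)²] = √[9.889² + (3.427 + 3.423)²] = 12.03 kip/in.
Capacity per unit length: φr_n = 0.75 × 0.6 × 70 × (0.707 × 0.5) = 11.14 kip/in.
12.03 > 11.14 → NOT adequate.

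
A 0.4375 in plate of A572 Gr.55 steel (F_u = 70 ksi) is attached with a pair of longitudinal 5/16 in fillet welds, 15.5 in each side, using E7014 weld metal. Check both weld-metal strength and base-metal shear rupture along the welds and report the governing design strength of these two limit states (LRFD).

E70XX → F_EXX = 70 ksi.
t_e = 0.707 × 0.3125 = 0.2209 in; L = 31 in.
Weld metal: φR_n = 0.75 × 0.6 × 70 × 0.2209 × 31 = 215.7 kip.
Base metal (shear rupture): φR_n = 0.75 × 0.6 × 70 × 0.4375 × 31 = 427.2 kip.
Governing: weld metal.

φR_n ≈ 216 kip (weld metal governs)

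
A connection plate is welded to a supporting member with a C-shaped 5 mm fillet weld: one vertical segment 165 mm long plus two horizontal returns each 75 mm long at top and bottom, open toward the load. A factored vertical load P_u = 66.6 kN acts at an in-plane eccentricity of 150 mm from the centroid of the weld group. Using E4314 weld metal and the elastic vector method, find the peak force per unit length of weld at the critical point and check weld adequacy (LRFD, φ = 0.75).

E43XX → F_EXX = 430 MPa.
Total weld length L_w = 315 mm. Treat welds as unit-width lines.
Centroid: x̄ = 2×75×37.5 / 315 = 17.86 mm from the vertical weld.
Polar moment about centroid: J = I_x + I_y = [165³/12 + 2×75×82.5²] + [165×17.86² + 2(75³/12 + 75×19.64²)] = 1576000 mm³.
Direct shear f_v = P/L_w = 66.6×10³ / 315 = 211.4 N/mm (vertical).
Torsion M = P·e = 66.6×10³ × 150 = 9990000 N·mm.
Critical point at (x, y) = (57.14, 82.5) from centroid. f_tx = M·y/J = 522.9 N/mm; f_ty = M·x/J = 362.2 N/mm.
Resultant f_max = √[f_tx² + (f_v + f_ty)²] = √[522.9² + (211.4 + 362.2)²] = 776.2 N/mm.
Capacity per unit length: φr_n = 0.75 × 0.6 × 430 × (0.707 × 5) = 684 N/mm.
776.2 > 684 → NOT adequate.

f_max ≈ 776 N/mm; NOT adequate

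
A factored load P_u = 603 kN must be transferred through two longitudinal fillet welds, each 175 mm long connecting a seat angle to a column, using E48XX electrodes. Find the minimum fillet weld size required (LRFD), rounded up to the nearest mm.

w = 12 mm

E48XX → F_EXX = 480 MPa.
Total weld length L = 350 mm.
Required throat t_e = P_u / (φ × 0.6 F_EXX × L) = 603 / (0.75 × 0.6 × 480 × 350 × 10⁻³) = 7.976 mm.
Required leg w = t_e / 0.707 = 11.28 mm → use 12 mm.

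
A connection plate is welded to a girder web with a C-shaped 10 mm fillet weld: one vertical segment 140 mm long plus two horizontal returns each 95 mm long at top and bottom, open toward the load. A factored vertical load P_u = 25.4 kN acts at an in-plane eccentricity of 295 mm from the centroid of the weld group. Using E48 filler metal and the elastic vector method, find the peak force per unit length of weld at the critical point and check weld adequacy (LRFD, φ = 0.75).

E48XX → F_EXX = 480 MPa.
Total weld length L_w = 330 mm. Treat welds as unit-width lines.
Centroid: x̄ = 2×95×47.5 / 330 = 27.35 mm from the vertical weld.
Polar moment about centroid: J = I_x + I_y = [140³/12 + 2×95×70²] + [140×27.35² + 2(95³/12 + 95×20.15²)] = 1484000 mm³.
Direct shear f_v = P/L_w = 25.4×10³ / 330 = 76.97 N/mm (vertical).
Torsion M = P·e = 25.4×10³ × 295 = 7493000 N·mm.
Critical point at (x, y) = (67.65, 70) from centroid. f_tx = M·y/J = 353.3 N/mm; f_ty = M·x/J = 341.5 N/mm.
Resultant f_max = √[f_tx² + (f_v + f_ty)²] = √[353.3² + (76.97 + 341.5)²] = 547.7 N/mm.
Capacity per unit length: φr_n = 0.75 × 0.6 × 480 × (0.707 × 10) = 1527 N/mm.
547.7 ≤ 1527 → adequate.

f_max ≈ 548 N/mm; adequate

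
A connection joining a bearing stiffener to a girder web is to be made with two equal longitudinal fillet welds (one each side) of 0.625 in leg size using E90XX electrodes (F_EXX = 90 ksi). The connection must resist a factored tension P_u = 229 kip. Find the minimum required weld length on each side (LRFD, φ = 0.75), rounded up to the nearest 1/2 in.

Throat t_e = 0.707 × 0.625 = 0.4419 in.
φr_n = 0.75 × 0.6 × 90 × 0.4419 = 17.9 kip/in.
L_req = P_u / φr_n = 229 / 17.9 = 12.8 in total.
Per side: 12.8 / 2 = 6.398 in.
Round up → use L = 6.5 in on each side.

L = 6.5 in on each side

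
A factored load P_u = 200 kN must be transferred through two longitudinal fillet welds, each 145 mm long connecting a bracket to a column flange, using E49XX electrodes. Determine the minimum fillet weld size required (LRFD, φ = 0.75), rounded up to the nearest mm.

w = 5 mm

E49XX → F_EXX = 490 MPa.
Total weld length L = 290 mm.
Required throat t_e = P_u / (φ × 0.6 F_EXX × L) = 200 / (0.75 × 0.6 × 490 × 290 × 10⁻³) = 3.128 mm.
Required leg w = t_e / 0.707 = 4.424 mm → use 5 mm.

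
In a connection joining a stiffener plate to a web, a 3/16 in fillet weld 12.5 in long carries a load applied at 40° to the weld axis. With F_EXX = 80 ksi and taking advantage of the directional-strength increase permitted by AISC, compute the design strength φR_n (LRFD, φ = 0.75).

t_e = 0.707 × 0.1875 = 0.1326 in; A_we = 0.1326 × 12.5 = 1.657 in².
Directional factor: 1.0 + 0.5 sin^1.5(40°) = 1.258.
F_nw = 0.6 × 80 × 1.258 = 60.37 ksi.
φR_n = 0.75 × 60.37 × 1.657 = 75.02 kips.

φR_n ≈ 75 kips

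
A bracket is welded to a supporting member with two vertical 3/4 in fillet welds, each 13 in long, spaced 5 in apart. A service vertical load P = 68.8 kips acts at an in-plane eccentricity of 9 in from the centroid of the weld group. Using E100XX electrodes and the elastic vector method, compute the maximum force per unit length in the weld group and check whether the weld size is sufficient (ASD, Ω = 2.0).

f_max ≈ 9.44 kip/in; adequate

E100XX → F_EXX = 100 ksi.
Total weld length L_w = 26 in. Treat welds as unit-width lines.
Polar moment about centroid: J = 2[d³/12 + d(b/2)²] = 2[13³/12 + 13×2.5²] = 528.7 in³.
Direct shear f_v = P/L_w = 68.8 / 26 = 2.646 kip/in (vertical).
Torsion M = P·e = 68.8 × 9 = 619.2 kip·in.
Critical point at (x, y) = (2.5, 6.5) from centroid. f_tx = M·y/J = 7.613 kip/in; f_ty = M·x/J = 2.928 kip/in.
Resultant f_max = √[f_tx² + (f_v + f_ty)²] = √[7.613² + (2.646 + 2.928)²] = 9.436 kip/in.
Capacity per unit length: r_n/Ω = (1/2.0) × 0.6 × 100 × (0.707 × 0.75) = 15.91 kip/in.
9.436 ≤ 15.91 → adequate.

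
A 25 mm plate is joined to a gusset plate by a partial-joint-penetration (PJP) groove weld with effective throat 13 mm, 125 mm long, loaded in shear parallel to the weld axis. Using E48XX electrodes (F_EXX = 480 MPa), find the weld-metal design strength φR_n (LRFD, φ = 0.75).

Effective throat (given) t_e = 13 mm.
A_we = 13 × 125 = 1625 mm².
F_nw = 0.6 F_EXX = 288 MPa.
φR_n = 0.75 × 288 × 1625 × 10⁻³ = 351 kN.

φR_n ≈ 351 kN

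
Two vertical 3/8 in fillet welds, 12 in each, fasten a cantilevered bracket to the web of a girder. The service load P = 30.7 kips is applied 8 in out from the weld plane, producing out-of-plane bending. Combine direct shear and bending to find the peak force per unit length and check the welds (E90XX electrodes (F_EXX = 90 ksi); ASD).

f_max ≈ 5.27 kip/in; adequate

L_w = 2 × 12 = 24 in; section modulus (unit throat) S = 2 × L²/6 = 48 in².
Direct shear f_v = P/L_w = 30.7/24 = 1.279 kip/in.
Moment M = P × e = 30.7 × 8 = 245.6 kip·in; bending f_b = M/S = 5.117 kip/in.
f_max = √(f_v² + f_b²) = √(1.279² + 5.117²) = 5.274 kip/in.
r_n/Ω = (1/2.0) × 0.6 × 90 × (0.707 × 0.375) = 7.158 kip/in → adequate.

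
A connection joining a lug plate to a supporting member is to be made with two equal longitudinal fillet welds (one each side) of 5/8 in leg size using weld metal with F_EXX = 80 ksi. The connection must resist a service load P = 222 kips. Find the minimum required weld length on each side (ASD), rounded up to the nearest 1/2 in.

L = 10.5 in on each side

Throat t_e = 0.707 × 0.625 = 0.4419 in.
r_n/Ω = (0.6 × 80 × 0.4419) / 2.0 = 10.6 kip/in.
L_req = P / (r_n/Ω) = 222 / 10.6 = 20.93 in total.
Per side: 20.93 / 2 = 10.47 in.
Round up → use L = 10.5 in on each side.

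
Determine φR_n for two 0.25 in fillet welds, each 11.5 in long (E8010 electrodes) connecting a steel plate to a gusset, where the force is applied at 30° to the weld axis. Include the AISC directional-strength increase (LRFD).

E80XX → F_EXX = 80 ksi.
t_e = 0.707 × 0.25 = 0.1767 in; A_we = 0.1767 × 23 = 4.065 in².
Directional factor: 1.0 + 0.5 sin^1.5(30°) = 1.177.
F_nw = 0.6 × 80 × 1.177 = 56.49 ksi.
φR_n = 0.75 × 56.49 × 4.065 = 172.2 kip.

φR_n ≈ 172 kip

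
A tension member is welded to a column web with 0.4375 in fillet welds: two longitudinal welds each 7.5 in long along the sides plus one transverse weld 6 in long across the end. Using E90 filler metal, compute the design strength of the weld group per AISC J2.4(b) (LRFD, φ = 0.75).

φR_n ≈ 272 kip

E90XX → F_EXX = 90 ksi.
t_e = 0.707 × 0.4375 = 0.3093 in.
R_nwl = 0.6 × 90 × 0.3093 × 15 = 250.5 kip (longitudinal, 2 welds).
R_nwt = 0.6 × 90 × 0.3093 × 6 = 100.2 kip (transverse, base value).
(i) R_nwl + R_nwt = 350.8 kip; (ii) 0.85 R_nwl + 1.5 R_nwt = 363.3 kip.
R_n = max = 363.3 kip [governs: (ii)]; φR_n = 272.5 kip.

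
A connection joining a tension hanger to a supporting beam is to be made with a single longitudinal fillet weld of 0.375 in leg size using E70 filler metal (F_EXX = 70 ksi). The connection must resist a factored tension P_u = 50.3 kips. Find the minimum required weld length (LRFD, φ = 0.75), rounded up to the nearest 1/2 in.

Throat t_e = 0.707 × 0.375 = 0.2651 in.
φr_n = 0.75 × 0.6 × 70 × 0.2651 = 8.351 kips/in.
L_req = P_u / φr_n = 50.3 / 8.351 = 6.023 in total.
Round up → use L = 6.5 in.

L = 6.5 in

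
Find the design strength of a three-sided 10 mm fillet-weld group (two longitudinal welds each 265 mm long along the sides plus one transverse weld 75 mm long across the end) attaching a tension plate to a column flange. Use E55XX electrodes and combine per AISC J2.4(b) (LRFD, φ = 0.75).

φR_n ≈ 1060 kN

E55XX → F_EXX = 550 MPa.
t_e = 0.707 × 10 = 7.07 mm.
R_nwl = 0.6 × 550 × 7.07 × 530 × 10⁻³ = 1237 kN (longitudinal, 2 welds).
R_nwt = 0.6 × 550 × 7.07 × 75 × 10⁻³ = 175 kN (transverse, base value).
(i) R_nwl + R_nwt = 1412 kN; (ii) 0.85 R_nwl + 1.5 R_nwt = 1314 kN.
R_n = max = 1412 kN [governs: (i)]; φR_n = 1059 kN.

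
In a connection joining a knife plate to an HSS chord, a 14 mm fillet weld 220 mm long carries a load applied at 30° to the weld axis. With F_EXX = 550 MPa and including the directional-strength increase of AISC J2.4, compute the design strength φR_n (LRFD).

t_e = 0.707 × 14 = 9.898 mm; A_we = 9.898 × 220 = 2178 mm².
Directional factor: 1.0 + 0.5 sin^1.5(30°) = 1.177.
F_nw = 0.6 × 550 × 1.177 = 388.3 MPa.
φR_n = 0.75 × 388.3 × 2178 × 10⁻³ = 634.2 kN.

φR_n ≈ 634 kN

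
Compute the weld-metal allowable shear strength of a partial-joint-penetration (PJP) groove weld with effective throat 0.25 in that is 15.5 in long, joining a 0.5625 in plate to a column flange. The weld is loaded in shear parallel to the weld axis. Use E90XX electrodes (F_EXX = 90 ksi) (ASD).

R_n/Ω ≈ 105 kips

Effective throat (given) t_e = 0.25 in.
A_we = 0.25 × 15.5 = 3.875 in².
F_nw = 0.6 F_EXX = 54 ksi.
R_n/Ω = (54 × 3.875) / 2.0 = 104.6 kips.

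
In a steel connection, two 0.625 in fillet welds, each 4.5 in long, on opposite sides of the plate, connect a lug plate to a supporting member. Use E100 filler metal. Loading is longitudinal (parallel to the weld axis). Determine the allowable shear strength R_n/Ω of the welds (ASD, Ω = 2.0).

E100XX → F_EXX = 100 ksi.
Effective throat t_e = 0.707 × 0.625 = 0.4419 in.
Total length L = 9 in; A_we = 0.4419 × 9 = 3.977 in².
F_nw = 0.6 F_EXX = 0.6 × 100 = 60 ksi.
R_n = 60 × 3.977 = 238.6 kip; R_n/Ω = 238.6/2.0 = 119.3 kip.

R_n/Ω ≈ 119 kip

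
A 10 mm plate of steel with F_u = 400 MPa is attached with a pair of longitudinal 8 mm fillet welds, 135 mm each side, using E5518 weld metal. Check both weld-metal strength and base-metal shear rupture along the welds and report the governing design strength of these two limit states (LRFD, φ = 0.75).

φR_n ≈ 378 kN (weld metal governs)

E55XX → F_EXX = 550 MPa.
t_e = 0.707 × 8 = 5.656 mm; L = 270 mm.
Weld metal: φR_n = 0.75 × 0.6 × 550 × 5.656 × 270 × 10⁻³ = 378 kN.
Base metal (shear rupture): φR_n = 0.75 × 0.6 × 400 × 10 × 270 × 10⁻³ = 486 kN.
Governing: weld metal.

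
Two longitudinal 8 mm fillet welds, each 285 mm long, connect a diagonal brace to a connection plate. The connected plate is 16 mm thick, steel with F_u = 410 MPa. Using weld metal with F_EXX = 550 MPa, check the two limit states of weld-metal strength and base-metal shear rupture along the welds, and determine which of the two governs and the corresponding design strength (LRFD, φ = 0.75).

t_e = 0.707 × 8 = 5.656 mm; L = 570 mm.
Weld metal: φR_n = 0.75 × 0.6 × 550 × 5.656 × 570 × 10⁻³ = 797.9 kN.
Base metal (shear rupture): φR_n = 0.75 × 0.6 × 410 × 16 × 570 × 10⁻³ = 1683 kN.
Governing: weld metal.

φR_n ≈ 798 kN (weld metal governs)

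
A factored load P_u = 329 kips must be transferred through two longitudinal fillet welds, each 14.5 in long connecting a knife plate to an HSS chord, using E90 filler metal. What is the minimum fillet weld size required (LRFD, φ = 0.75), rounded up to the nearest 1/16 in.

w = 7/16 in

E90XX → F_EXX = 90 ksi.
Total weld length L = 29 in.
Required throat t_e = P_u / (φ × 0.6 F_EXX × L) = 329 / (0.75 × 0.6 × 90 × 29) = 0.2801 in.
Required leg w = t_e / 0.707 = 0.3962 in → use 7/16 in.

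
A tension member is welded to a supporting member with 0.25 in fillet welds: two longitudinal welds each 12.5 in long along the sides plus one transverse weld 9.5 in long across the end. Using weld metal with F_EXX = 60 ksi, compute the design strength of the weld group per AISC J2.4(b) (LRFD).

φR_n ≈ 169 kips

t_e = 0.707 × 0.25 = 0.1767 in.
R_nwl = 0.6 × 60 × 0.1767 × 25 = 159.1 kips (longitudinal, 2 welds).
R_nwt = 0.6 × 60 × 0.1767 × 9.5 = 60.45 kips (transverse, base value).
(i) R_nwl + R_nwt = 219.5 kips; (ii) 0.85 R_nwl + 1.5 R_nwt = 225.9 kips.
R_n = max = 225.9 kips [governs: (ii)]; φR_n = 169.4 kips.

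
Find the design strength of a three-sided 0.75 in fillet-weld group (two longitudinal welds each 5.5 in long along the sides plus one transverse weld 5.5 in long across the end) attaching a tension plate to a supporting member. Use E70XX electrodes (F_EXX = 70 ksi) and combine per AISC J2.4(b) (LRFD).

φR_n ≈ 294 kips

t_e = 0.707 × 0.75 = 0.5302 in.
R_nwl = 0.6 × 70 × 0.5302 × 11 = 245 kips (longitudinal, 2 welds).
R_nwt = 0.6 × 70 × 0.5302 × 5.5 = 122.5 kips (transverse, base value).
(i) R_nwl + R_nwt = 367.5 kips; (ii) 0.85 R_nwl + 1.5 R_nwt = 392 kips.
R_n = max = 392 kips [governs: (ii)]; φR_n = 294 kips.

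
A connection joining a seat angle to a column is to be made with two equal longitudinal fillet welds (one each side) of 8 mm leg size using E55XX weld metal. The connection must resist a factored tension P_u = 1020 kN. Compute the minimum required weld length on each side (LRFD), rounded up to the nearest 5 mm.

E55XX → F_EXX = 550 MPa.
Throat t_e = 0.707 × 8 = 5.656 mm.
φr_n = 0.75 × 0.6 × 550 × 5.656 × 10⁻³ = 1.4 kN/mm.
L_req = P_u / φr_n = 1020 / 1.4 = 728.6 mm total.
Per side: 728.6 / 2 = 364.3 mm.
Round up → use L = 365 mm on each side.

L = 365 mm on each side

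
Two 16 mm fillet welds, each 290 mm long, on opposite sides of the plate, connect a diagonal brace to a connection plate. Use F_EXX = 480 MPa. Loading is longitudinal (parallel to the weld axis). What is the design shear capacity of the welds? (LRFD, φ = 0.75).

Effective throat t_e = 0.707 × 16 = 11.31 mm.
Total length L = 580 mm; A_we = 11.31 × 580 = 6561 mm².
F_nw = 0.6 F_EXX = 0.6 × 480 = 288 MPa.
φR_n = 0.75 × 288 × 6561 × 10⁻³ = 1417 kN.

φR_n ≈ 1420 kN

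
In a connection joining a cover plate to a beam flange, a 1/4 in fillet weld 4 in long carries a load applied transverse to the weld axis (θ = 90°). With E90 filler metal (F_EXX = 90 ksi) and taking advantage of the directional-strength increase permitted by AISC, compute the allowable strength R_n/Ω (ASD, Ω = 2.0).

t_e = 0.707 × 0.25 = 0.1767 in; A_we = 0.1767 × 4 = 0.707 in².
Directional factor: 1.0 + 0.5 sin^1.5(90°) = 1.5.
F_nw = 0.6 × 90 × 1.5 = 81 ksi.
R_n/Ω = (81 × 0.707) / 2.0 = 28.63 kip.

R_n/Ω ≈ 28.6 kip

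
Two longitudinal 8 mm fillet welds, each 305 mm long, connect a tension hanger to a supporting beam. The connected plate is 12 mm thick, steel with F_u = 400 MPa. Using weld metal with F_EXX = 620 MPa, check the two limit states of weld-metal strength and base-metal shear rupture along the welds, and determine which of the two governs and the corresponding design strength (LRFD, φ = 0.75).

t_e = 0.707 × 8 = 5.656 mm; L = 610 mm.
Weld metal: φR_n = 0.75 × 0.6 × 620 × 5.656 × 610 × 10⁻³ = 962.6 kN.
Base metal (shear rupture): φR_n = 0.75 × 0.6 × 400 × 12 × 610 × 10⁻³ = 1318 kN.
Governing: weld metal.

φR_n ≈ 963 kN (weld metal governs)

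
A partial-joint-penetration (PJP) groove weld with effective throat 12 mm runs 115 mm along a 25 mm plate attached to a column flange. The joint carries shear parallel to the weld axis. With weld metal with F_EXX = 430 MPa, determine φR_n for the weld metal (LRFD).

Effective throat (given) t_e = 12 mm.
A_we = 12 × 115 = 1380 mm².
F_nw = 0.6 F_EXX = 258 MPa.
φR_n = 0.75 × 258 × 1380 × 10⁻³ = 267 kN.

φR_n ≈ 267 kN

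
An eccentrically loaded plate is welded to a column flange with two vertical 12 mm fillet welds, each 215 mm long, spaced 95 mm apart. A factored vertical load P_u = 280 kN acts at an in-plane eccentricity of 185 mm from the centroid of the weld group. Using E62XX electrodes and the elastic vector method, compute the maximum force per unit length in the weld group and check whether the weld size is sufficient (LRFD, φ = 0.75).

f_max ≈ 2650 N/mm; NOT adequate

E62XX → F_EXX = 620 MPa.
Total weld length L_w = 430 mm. Treat welds as unit-width lines.
Polar moment about centroid: J = 2[d³/12 + d(b/2)²] = 2[215³/12 + 215×47.5²] = 2627000 mm³.
Direct shear f_v = P/L_w = 280×10³ / 430 = 651.2 N/mm (vertical).
Torsion M = P·e = 280×10³ × 185 = 51800000 N·mm.
Critical point at (x, y) = (47.5, 107.5) from centroid. f_tx = M·y/J = 2120 N/mm; f_ty = M·x/J = 936.8 N/mm.
Resultant f_max = √[f_tx² + (f_v + f_ty)²] = √[2120² + (651.2 + 936.8)²] = 2649 N/mm.
Capacity per unit length: φr_n = 0.75 × 0.6 × 620 × (0.707 × 12) = 2367 N/mm.
2649 > 2367 → NOT adequate.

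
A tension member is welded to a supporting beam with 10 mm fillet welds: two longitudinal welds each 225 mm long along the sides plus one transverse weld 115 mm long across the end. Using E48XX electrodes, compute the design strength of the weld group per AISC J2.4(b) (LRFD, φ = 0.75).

E48XX → F_EXX = 480 MPa.
t_e = 0.707 × 10 = 7.07 mm.
R_nwl = 0.6 × 480 × 7.07 × 450 × 10⁻³ = 916.3 kN (longitudinal, 2 welds).
R_nwt = 0.6 × 480 × 7.07 × 115 × 10⁻³ = 234.2 kN (transverse, base value).
(i) R_nwl + R_nwt = 1150 kN; (ii) 0.85 R_nwl + 1.5 R_nwt = 1130 kN.
R_n = max = 1150 kN [governs: (i)]; φR_n = 862.8 kN.

φR_n ≈ 863 kN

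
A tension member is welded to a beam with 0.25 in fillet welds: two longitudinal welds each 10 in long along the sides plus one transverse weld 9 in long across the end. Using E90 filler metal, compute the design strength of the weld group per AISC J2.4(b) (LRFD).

φR_n ≈ 218 kips

E90XX → F_EXX = 90 ksi.
t_e = 0.707 × 0.25 = 0.1767 in.
R_nwl = 0.6 × 90 × 0.1767 × 20 = 190.9 kips (longitudinal, 2 welds).
R_nwt = 0.6 × 90 × 0.1767 × 9 = 85.9 kips (transverse, base value).
(i) R_nwl + R_nwt = 276.8 kips; (ii) 0.85 R_nwl + 1.5 R_nwt = 291.1 kips.
R_n = max = 291.1 kips [governs: (ii)]; φR_n = 218.3 kips.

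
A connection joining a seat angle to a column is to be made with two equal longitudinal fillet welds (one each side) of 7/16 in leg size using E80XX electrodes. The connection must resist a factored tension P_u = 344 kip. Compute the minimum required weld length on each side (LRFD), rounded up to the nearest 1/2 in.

L = 15.5 in on each side

E80XX → F_EXX = 80 ksi.
Throat t_e = 0.707 × 0.4375 = 0.3093 in.
φr_n = 0.75 × 0.6 × 80 × 0.3093 = 11.14 kip/in.
L_req = P_u / φr_n = 344 / 11.14 = 30.89 in total.
Per side: 30.89 / 2 = 15.45 in.
Round up → use L = 15.5 in on each side.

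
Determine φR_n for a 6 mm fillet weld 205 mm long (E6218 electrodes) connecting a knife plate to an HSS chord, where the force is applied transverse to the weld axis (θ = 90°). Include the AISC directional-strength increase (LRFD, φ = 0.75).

E62XX → F_EXX = 620 MPa.
t_e = 0.707 × 6 = 4.242 mm; A_we = 4.242 × 205 = 869.6 mm².
Directional factor: 1.0 + 0.5 sin^1.5(90°) = 1.5.
F_nw = 0.6 × 620 × 1.5 = 558 MPa.
φR_n = 0.75 × 558 × 869.6 × 10⁻³ = 363.9 kN.

φR_n ≈ 364 kN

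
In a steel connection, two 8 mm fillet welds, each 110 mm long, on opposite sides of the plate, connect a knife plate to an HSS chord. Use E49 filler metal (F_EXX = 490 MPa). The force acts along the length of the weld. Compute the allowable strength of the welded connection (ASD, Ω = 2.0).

Effective throat t_e = 0.707 × 8 = 5.656 mm.
Total length L = 220 mm; A_we = 5.656 × 220 = 1244 mm².
F_nw = 0.6 F_EXX = 0.6 × 490 = 294 MPa.
R_n = 294 × 1244 × 10⁻³ = 365.8 kN; R_n/Ω = 365.8/2.0 = 182.9 kN.

R_n/Ω ≈ 183 kN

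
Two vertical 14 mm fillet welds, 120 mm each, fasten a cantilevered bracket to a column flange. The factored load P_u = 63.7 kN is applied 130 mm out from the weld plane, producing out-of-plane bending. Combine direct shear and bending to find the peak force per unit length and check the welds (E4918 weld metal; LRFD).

f_max ≈ 1750 N/mm; adequate

E49XX → F_EXX = 490 MPa.
L_w = 2 × 120 = 240 mm; section modulus (unit throat) S = 2 × L²/6 = 4800 mm².
Direct shear f_v = P/L_w = 63.7×10³/240 = 265.4 N/mm.
Moment M = P × e = 63.7×10³ × 130 = 8281000 N·mm; bending f_b = M/S = 1725 N/mm.
f_max = √(f_v² + f_b²) = √(265.4² + 1725²) = 1746 N/mm.
φr_n = 0.75 × 0.6 × 490 × (0.707 × 14) = 2183 N/mm → adequate.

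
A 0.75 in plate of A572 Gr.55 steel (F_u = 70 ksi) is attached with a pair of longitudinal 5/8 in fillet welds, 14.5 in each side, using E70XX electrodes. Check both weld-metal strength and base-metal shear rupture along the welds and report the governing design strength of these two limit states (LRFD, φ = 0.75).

E70XX → F_EXX = 70 ksi.
t_e = 0.707 × 0.625 = 0.4419 in; L = 29 in.
Weld metal: φR_n = 0.75 × 0.6 × 70 × 0.4419 × 29 = 403.7 kip.
Base metal (shear rupture): φR_n = 0.75 × 0.6 × 70 × 0.75 × 29 = 685.1 kip.
Governing: weld metal.

φR_n ≈ 404 kip (weld metal governs)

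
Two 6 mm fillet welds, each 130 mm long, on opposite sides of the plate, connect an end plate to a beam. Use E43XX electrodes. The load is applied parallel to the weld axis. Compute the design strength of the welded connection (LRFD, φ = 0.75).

E43XX → F_EXX = 430 MPa.
Effective throat t_e = 0.707 × 6 = 4.242 mm.
Total length L = 260 mm; A_we = 4.242 × 260 = 1103 mm².
F_nw = 0.6 F_EXX = 0.6 × 430 = 258 MPa.
φR_n = 0.75 × 258 × 1103 × 10⁻³ = 213.4 kN.

φR_n ≈ 213 kN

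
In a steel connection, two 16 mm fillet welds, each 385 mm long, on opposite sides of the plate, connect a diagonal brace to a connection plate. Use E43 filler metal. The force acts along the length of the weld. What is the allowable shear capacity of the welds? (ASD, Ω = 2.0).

E43XX → F_EXX = 430 MPa.
Effective throat t_e = 0.707 × 16 = 11.31 mm.
Total length L = 770 mm; A_we = 11.31 × 770 = 8710 mm².
F_nw = 0.6 F_EXX = 0.6 × 430 = 258 MPa.
R_n = 258 × 8710 × 10⁻³ = 2247 kN; R_n/Ω = 2247/2.0 = 1124 kN.

R_n/Ω ≈ 1120 kN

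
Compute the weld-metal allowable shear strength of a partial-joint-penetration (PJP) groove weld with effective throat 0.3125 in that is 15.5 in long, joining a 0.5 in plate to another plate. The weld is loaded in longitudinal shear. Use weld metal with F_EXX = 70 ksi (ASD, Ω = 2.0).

R_n/Ω ≈ 102 kips

Effective throat (given) t_e = 0.3125 in.
A_we = 0.3125 × 15.5 = 4.844 in².
F_nw = 0.6 F_EXX = 42 ksi.
R_n/Ω = (42 × 4.844) / 2.0 = 101.7 kips.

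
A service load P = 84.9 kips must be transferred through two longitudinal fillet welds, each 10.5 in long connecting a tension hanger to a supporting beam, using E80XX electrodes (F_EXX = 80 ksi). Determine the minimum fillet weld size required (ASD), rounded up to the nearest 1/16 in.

w = 1/4 in

Total weld length L = 21 in.
Required throat t_e = P × Ω / (0.6 F_EXX × L) = 84.9 × 2.0 / (0.6 × 80 × 21) = 0.1685 in.
Required leg w = t_e / 0.707 = 0.2383 in → use 1/4 in.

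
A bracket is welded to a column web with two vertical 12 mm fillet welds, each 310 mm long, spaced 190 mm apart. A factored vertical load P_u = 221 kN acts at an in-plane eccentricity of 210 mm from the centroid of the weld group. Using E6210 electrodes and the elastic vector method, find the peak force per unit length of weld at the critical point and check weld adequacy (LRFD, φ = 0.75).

f_max ≈ 1030 N/mm; adequate

E62XX → F_EXX = 620 MPa.
Total weld length L_w = 620 mm. Treat welds as unit-width lines.
Polar moment about centroid: J = 2[d³/12 + d(b/2)²] = 2[310³/12 + 310×95²] = 10560000 mm³.
Direct shear f_v = P/L_w = 221×10³ / 620 = 356.5 N/mm (vertical).
Torsion M = P·e = 221×10³ × 210 = 46410000 N·mm.
Critical point at (x, y) = (95, 155) from centroid. f_tx = M·y/J = 681.2 N/mm; f_ty = M·x/J = 417.5 N/mm.
Resultant f_max = √[f_tx² + (f_v + f_ty)²] = √[681.2² + (356.5 + 417.5)²] = 1031 N/mm.
Capacity per unit length: φr_n = 0.75 × 0.6 × 620 × (0.707 × 12) = 2367 N/mm.
1031 ≤ 2367 → adequate.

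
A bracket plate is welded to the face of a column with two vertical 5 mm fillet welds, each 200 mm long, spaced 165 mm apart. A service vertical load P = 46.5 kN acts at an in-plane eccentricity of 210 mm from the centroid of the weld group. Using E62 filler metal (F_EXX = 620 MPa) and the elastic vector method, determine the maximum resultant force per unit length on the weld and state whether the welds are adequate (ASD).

Total weld length L_w = 400 mm. Treat welds as unit-width lines.
Polar moment about centroid: J = 2[d³/12 + d(b/2)²] = 2[200³/12 + 200×82.5²] = 4056000 mm³.
Direct shear f_v = P/L_w = 46.5×10³ / 400 = 116.2 N/mm (vertical).
Torsion M = P·e = 46.5×10³ × 210 = 9765000 N·mm.
Critical point at (x, y) = (82.5, 100) from centroid. f_tx = M·y/J = 240.8 N/mm; f_ty = M·x/J = 198.6 N/mm.
Resultant f_max = √[f_tx² + (f_v + f_ty)²] = √[240.8² + (116.2 + 198.6)²] = 396.4 N/mm.
Capacity per unit length: r_n/Ω = (1/2.0) × 0.6 × 620 × (0.707 × 5) = 657.5 N/mm.
396.4 ≤ 657.5 → adequate.

f_max ≈ 396 N/mm; adequate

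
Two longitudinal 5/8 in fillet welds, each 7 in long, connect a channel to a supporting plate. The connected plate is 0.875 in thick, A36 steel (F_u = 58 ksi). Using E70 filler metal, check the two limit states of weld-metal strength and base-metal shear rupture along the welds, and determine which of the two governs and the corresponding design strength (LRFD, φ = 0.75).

E70XX → F_EXX = 70 ksi.
t_e = 0.707 × 0.625 = 0.4419 in; L = 14 in.
Weld metal: φR_n = 0.75 × 0.6 × 70 × 0.4419 × 14 = 194.9 kips.
Base metal (shear rupture): φR_n = 0.75 × 0.6 × 58 × 0.875 × 14 = 319.7 kips.
Governing: weld metal.

φR_n ≈ 195 kips (weld metal governs)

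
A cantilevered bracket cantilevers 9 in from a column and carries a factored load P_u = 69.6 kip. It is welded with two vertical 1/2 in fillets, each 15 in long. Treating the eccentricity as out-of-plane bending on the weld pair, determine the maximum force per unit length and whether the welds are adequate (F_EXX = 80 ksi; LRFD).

f_max ≈ 8.67 kip/in; adequate

L_w = 2 × 15 = 30 in; section modulus (unit throat) S = 2 × L²/6 = 75 in².
Direct shear f_v = P/L_w = 69.6/30 = 2.32 kip/in.
Moment M = P × e = 69.6 × 9 = 626.4 kip·in; bending f_b = M/S = 8.352 kip/in.
f_max = √(f_v² + f_b²) = √(2.32² + 8.352²) = 8.668 kip/in.
φr_n = 0.75 × 0.6 × 80 × (0.707 × 0.5) = 12.73 kip/in → adequate.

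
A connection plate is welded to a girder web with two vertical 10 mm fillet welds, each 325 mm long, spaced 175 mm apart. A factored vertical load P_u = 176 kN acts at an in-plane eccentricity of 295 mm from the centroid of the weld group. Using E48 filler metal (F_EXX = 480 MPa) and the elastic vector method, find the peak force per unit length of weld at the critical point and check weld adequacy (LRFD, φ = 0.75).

Total weld length L_w = 650 mm. Treat welds as unit-width lines.
Polar moment about centroid: J = 2[d³/12 + d(b/2)²] = 2[325³/12 + 325×87.5²] = 10700000 mm³.
Direct shear f_v = P/L_w = 176×10³ / 650 = 270.8 N/mm (vertical).
Torsion M = P·e = 176×10³ × 295 = 51920000 N·mm.
Critical point at (x, y) = (87.5, 162.5) from centroid. f_tx = M·y/J = 788.7 N/mm; f_ty = M·x/J = 424.7 N/mm.
Resultant f_max = √[f_tx² + (f_v + f_ty)²] = √[788.7² + (270.8 + 424.7)²] = 1051 N/mm.
Capacity per unit length: φr_n = 0.75 × 0.6 × 480 × (0.707 × 10) = 1527 N/mm.
1051 ≤ 1527 → adequate.

f_max ≈ 1050 N/mm; adequate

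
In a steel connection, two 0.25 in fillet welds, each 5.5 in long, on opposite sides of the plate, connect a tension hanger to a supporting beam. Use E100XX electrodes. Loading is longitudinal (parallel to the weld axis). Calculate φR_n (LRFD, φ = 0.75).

E100XX → F_EXX = 100 ksi.
Effective throat t_e = 0.707 × 0.25 = 0.1767 in.
Total length L = 11 in; A_we = 0.1767 × 11 = 1.944 in².
F_nw = 0.6 F_EXX = 0.6 × 100 = 60 ksi.
φR_n = 0.75 × 60 × 1.944 = 87.49 kip.

φR_n ≈ 87.5 kip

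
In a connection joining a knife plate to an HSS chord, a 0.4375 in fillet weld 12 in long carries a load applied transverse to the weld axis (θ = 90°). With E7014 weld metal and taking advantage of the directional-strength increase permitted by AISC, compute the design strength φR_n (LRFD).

E70XX → F_EXX = 70 ksi.
t_e = 0.707 × 0.4375 = 0.3093 in; A_we = 0.3093 × 12 = 3.712 in².
Directional factor: 1.0 + 0.5 sin^1.5(90°) = 1.5.
F_nw = 0.6 × 70 × 1.5 = 63 ksi.
φR_n = 0.75 × 63 × 3.712 = 175.4 kips.

φR_n ≈ 175 kips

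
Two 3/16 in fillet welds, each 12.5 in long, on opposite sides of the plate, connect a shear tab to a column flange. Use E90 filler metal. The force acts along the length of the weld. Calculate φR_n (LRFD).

φR_n ≈ 134 kip

E90XX → F_EXX = 90 ksi.
Effective throat t_e = 0.707 × 0.1875 = 0.1326 in.
Total length L = 25 in; A_we = 0.1326 × 25 = 3.314 in².
F_nw = 0.6 F_EXX = 0.6 × 90 = 54 ksi.
φR_n = 0.75 × 54 × 3.314 = 134.2 kip.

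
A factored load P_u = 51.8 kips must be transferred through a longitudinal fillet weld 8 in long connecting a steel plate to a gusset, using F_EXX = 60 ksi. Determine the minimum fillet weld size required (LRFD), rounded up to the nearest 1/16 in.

Total weld length L = 8 in.
Required throat t_e = P_u / (φ × 0.6 F_EXX × L) = 51.8 / (0.75 × 0.6 × 60 × 8) = 0.2398 in.
Required leg w = t_e / 0.707 = 0.3392 in → use 3/8 in.

w = 3/8 in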